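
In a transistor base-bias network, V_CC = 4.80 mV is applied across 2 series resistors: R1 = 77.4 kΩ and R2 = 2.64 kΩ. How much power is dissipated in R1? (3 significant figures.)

P ≈ 0.278 nW

ΣR = 80.04 kΩ → I = 4.80/80.04 = 0.05997 µA.
P(R1) = I²·R1 = (0.05997)² × 77.4 = 0.2784 nW.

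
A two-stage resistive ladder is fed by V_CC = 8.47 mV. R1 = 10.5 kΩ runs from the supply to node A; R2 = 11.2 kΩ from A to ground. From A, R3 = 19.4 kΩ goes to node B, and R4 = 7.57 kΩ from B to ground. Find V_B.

V_B ≈ 1.02 mV

Node A sees R2 in parallel with the series input of stage 2, R3 + R4 = 26.97 kΩ.
R2 ‖ (R3+R4) = 7.914 kΩ.
First divider: V_A = V_CC · 7.914/(10.5 + 7.914) = 3.640 mV.
V_B = V_A × 0.2807 = 1.022 mV.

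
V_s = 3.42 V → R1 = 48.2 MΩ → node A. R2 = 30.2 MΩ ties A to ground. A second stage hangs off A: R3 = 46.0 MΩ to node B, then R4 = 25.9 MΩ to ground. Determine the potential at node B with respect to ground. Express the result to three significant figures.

Looking into the second stage from A: R3 + R4 = 71.90 MΩ appears in parallel with R2.
Effective lower resistance at A: R2 ‖ 71.90 = 21.27 MΩ.
V_A = 3.42 × 21.27/(48.2 + 21.27) = 1.047 V.
V_B = V_A × 0.3602 = 0.3772 V.

V_B ≈ 0.377 V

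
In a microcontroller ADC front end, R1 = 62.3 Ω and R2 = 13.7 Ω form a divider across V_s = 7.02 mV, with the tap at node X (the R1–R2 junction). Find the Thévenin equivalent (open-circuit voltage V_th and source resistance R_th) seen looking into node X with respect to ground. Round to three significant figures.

Open-circuit (no load on X): V_th = V_s · R2/(R1 + R2) = 7.02 × 13.7/(62.30 + 13.7) = 1.265 mV.
Zeroing V_s shorts the top of R1 to ground, so R_th = R1 ‖ R2 = 11.23 Ω.

V_th ≈ 1.27 mV, R_th ≈ 11.2 Ω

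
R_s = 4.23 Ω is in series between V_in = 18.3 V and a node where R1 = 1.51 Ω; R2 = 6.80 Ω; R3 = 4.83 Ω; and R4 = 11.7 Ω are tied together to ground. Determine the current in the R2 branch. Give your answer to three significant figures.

Equivalent of the parallel group: R_p = 0.9076 Ω.
V_A by voltage divider: V_A = 18.3 × 0.9076/(4.23 + 0.9076) = 3.233 V.
I(R2) = V_A / R2 = 3.233/6.80 = 0.4754 A.

I ≈ 0.475 A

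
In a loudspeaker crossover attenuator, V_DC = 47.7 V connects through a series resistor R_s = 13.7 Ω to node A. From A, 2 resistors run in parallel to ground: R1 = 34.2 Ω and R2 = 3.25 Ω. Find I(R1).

Equivalent of the parallel group: R_p = 2.968 Ω.
V_A = 47.7 × 2.968/16.67 = 8.494 V.
I(R1) = V_A / R1 = 8.494/34.2 = 0.2484 A.
(Equivalently: I_total = 2.862 A, then current-divider fraction G_k/ΣG = 0.08678.)

I ≈ 0.248 A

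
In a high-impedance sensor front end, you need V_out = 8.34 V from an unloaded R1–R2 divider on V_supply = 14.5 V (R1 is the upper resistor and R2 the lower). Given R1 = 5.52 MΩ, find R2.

R2 ≈ 7.47 MΩ

V_out/V_supply = R2/(R1+R2) = 0.5752.
Rearranging, R2 = R1·k/(1−k) = 5.52 × 1.354 = 7.474 MΩ.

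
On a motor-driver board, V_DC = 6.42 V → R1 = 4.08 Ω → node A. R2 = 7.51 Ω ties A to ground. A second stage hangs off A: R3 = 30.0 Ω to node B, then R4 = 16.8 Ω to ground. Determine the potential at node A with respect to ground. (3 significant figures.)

Node A sees R2 in parallel with the series input of stage 2, R3 + R4 = 46.80 Ω.
Effective lower resistance at A: R2 ‖ 46.80 = 6.472 Ω.
So V_A = 6.42 × 0.6133 = 3.938 V.

V_A ≈ 3.94 V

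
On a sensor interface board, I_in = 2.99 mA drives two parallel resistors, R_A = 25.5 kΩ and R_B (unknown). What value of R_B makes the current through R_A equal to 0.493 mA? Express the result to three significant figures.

R_B ≈ 5.03 kΩ

In a two-way split, I_A/I_in = R_B/(R_A + R_B).
With f = 0.1649, R_B = R_A · f/(1−f) = 25.5 × 0.1974 = 5.035 kΩ.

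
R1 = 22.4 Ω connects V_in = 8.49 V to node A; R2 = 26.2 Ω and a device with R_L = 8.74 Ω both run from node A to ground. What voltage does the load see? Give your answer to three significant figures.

R2 ‖ R_L = (26.2 × 8.74)/(26.2 + 8.74) = 6.554 Ω.
Voltage divider with the loaded lower leg: V_out = 8.49 × 6.554/(22.4 + 6.554) = 8.49 × 0.2264 = 1.922 V.

V_out ≈ 1.92 V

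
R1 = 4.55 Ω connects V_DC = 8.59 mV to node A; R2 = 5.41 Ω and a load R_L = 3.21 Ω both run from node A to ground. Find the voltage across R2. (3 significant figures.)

The load sits in parallel with R2, giving an effective lower resistance R2' = R2·R_L/(R2+R_L) = 2.015 Ω.
Voltage divider with the loaded lower leg: V_out = 8.59 × 2.015/(4.55 + 2.015) = 8.59 × 0.3069 = 2.636 mV.
(Unloaded it would be 4.67 mV; the load pulls it down.)

V_out ≈ 2.64 mV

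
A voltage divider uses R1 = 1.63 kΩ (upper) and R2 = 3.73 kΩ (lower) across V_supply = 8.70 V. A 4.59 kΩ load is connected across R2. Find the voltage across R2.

R2 ‖ R_L = (3.73 × 4.59)/(3.73 + 4.59) = 2.058 kΩ.
Now apply the divider: V_out = 8.70 × 0.5580 = 4.855 V.

V_out ≈ 4.85 V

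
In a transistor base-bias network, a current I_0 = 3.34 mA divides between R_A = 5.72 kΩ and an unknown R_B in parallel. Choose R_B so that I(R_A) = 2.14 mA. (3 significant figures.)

In a two-way split, I_A/I_0 = R_B/(R_A + R_B).
2.14/3.34 = R_B/(R_A + R_B) → R_B = R_A · (0.6407)/(1 − 0.6407) = 5.72 × 1.783 = 10.20 kΩ.

R_B ≈ 10.2 kΩ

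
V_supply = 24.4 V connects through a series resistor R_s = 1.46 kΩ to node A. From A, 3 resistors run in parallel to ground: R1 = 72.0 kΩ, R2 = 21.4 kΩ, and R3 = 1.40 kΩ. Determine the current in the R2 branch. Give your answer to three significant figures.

I ≈ 0.535 mA

Equivalent of the parallel group: R_p = 1.290 kΩ.
Node voltage V_A = V_supply · R_p/(R_s + R_p) = 24.4 × 0.4692 = 11.45 V.
I(R2) = V_A / R2 = 11.45/21.4 = 0.5350 mA.
(Check via current divider: I_total = 8.871 mA; share G_k/ΣG = 0.06030 → same result.)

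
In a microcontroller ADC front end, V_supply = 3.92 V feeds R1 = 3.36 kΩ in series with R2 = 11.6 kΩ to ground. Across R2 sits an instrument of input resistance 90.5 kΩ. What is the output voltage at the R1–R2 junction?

First combine the lower leg with the load: R2 ‖ R_L = 10.28 kΩ.
Voltage divider with the loaded lower leg: V_out = 3.92 × 10.28/(3.36 + 10.28) = 3.92 × 0.7537 = 2.955 V.
(Unloaded it would be 3.04 V; the load pulls it down.)

V_out ≈ 2.95 V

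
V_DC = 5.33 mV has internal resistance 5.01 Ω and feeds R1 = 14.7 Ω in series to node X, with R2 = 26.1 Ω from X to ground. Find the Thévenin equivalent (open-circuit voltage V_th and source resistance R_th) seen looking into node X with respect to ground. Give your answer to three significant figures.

R1' = 5.01 + 14.7 = 19.71 Ω (source resistance + R1).
Open-circuit (no load on X): V_th = V_DC · R2/(R1' + R2) = 5.33 × 26.1/(19.71 + 26.1) = 3.037 mV.
With V_DC suppressed (replaced by a short), R_th = R1' ‖ R2 = (19.71 × 26.1)/(19.71 + 26.1) = 11.23 Ω.

V_th ≈ 3.04 mV, R_th ≈ 11.2 Ω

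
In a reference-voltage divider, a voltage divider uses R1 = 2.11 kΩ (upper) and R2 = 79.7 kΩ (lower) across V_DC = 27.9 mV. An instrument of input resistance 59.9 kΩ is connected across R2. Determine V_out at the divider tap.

V_out ≈ 26.3 mV

R2 ‖ R_L = (79.7 × 59.9)/(79.7 + 59.9) = 34.20 kΩ.
Now apply the divider: V_out = 27.9 × 0.9419 = 26.28 mV.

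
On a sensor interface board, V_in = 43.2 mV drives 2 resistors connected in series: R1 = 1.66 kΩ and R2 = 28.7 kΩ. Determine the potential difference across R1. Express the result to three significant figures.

Series total: ΣR = 1.66 + 28.7 = 30.36 kΩ.
By the voltage-divider rule, V = 43.2 × 1.660/30.36 = 2.362 mV.

V ≈ 2.36 mV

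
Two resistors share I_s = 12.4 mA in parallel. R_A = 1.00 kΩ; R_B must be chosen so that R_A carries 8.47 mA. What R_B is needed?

Two-branch current divider: I_A = I_s · R_B/(R_A + R_B).
With f = 0.6831, R_B = R_A · f/(1−f) = 1.00 × 2.155 = 2.155 kΩ.

R_B ≈ 2.16 kΩ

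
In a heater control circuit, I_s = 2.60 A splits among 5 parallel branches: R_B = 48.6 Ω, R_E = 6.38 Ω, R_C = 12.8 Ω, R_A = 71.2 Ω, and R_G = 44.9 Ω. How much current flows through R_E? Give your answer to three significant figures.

ΣG = 1/48.6 + 1/6.38 + 1/12.8 + 1/71.2 + 1/44.9 = 0.2918.
By the current-divider rule, I = I_s · G_k/ΣG = 2.60 × 0.5372 = 1.397 A.

I ≈ 1.40 A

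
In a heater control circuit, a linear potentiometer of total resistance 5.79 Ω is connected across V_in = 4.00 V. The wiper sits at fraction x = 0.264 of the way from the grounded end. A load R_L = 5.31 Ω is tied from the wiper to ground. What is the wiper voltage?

V_out ≈ 0.871 V

Lower segment x·R_p = 1.529 Ω; upper segment (1−x)·R_p = 4.261 Ω.
(x·R_p) ‖ R_L = 1.187 Ω.
V_out = 4.00 × 1.187/(4.261 + 1.187) = 0.8714 V.
(Unloaded: V_out = x·V_in = 1.06 V.)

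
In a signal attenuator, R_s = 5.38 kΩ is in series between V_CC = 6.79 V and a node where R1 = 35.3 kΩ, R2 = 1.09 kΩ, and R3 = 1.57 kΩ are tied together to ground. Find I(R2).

Equivalent of the parallel group: R_p = 0.6318 kΩ.
V_A by voltage divider: V_A = 6.79 × 0.6318/(5.38 + 0.6318) = 0.7136 V.
Branch current I = V_A/R2 = 0.7136/1.09 = 0.6547 mA.
(Equivalently: I_total = 1.129 mA, then current-divider fraction G_k/ΣG = 0.5797.)

I ≈ 0.655 mA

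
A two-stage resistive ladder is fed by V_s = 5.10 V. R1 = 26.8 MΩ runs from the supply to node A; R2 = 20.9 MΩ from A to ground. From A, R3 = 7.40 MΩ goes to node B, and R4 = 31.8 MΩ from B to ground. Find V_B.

V_B ≈ 1.39 V

Node A sees R2 in parallel with the series input of stage 2, R3 + R4 = 39.20 MΩ.
Effective lower resistance at A: R2 ‖ 39.20 = 13.63 MΩ.
So V_A = 5.10 × 0.3372 = 1.720 V.
Then the unloaded second divider: V_B = V_A × R4/(R3+R4) = 1.720 × 0.8112 = 1.395 V.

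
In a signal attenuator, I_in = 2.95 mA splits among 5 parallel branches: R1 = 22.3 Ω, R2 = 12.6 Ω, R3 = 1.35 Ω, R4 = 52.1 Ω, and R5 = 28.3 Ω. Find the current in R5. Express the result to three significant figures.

I ≈ 0.113 mA

ΣG = 1/22.3 + 1/12.6 + 1/1.35 + 1/52.1 + 1/28.3 = 0.9195.
R5 takes the fraction G_k/ΣG = 0.03534/0.9195 = 0.03843, so I = 2.95 × 0.03843 = 0.1134 mA.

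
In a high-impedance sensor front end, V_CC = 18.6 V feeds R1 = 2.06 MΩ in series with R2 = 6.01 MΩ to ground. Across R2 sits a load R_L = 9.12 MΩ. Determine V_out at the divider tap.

First combine the lower leg with the load: R2 ‖ R_L = 3.623 MΩ.
Voltage divider with the loaded lower leg: V_out = 18.6 × 3.623/(2.06 + 3.623) = 18.6 × 0.6375 = 11.86 V.
(Unloaded it would be 13.9 V; the load pulls it down.)

V_out ≈ 11.9 V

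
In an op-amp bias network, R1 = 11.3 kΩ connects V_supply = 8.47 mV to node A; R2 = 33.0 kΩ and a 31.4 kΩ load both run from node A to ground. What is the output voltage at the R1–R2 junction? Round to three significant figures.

V_out ≈ 4.98 mV

First combine the lower leg with the load: R2 ‖ R_L = 16.09 kΩ.
Now apply the divider: V_out = 8.47 × 0.5874 = 4.976 mV.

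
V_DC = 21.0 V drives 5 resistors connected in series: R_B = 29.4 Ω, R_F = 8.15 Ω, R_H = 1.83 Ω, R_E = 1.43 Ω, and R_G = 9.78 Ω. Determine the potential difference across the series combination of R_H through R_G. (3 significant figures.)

ΣR = 29.4 + 8.15 + 1.83 + 1.43 + 9.78 = 50.59 Ω.
R_{R_H..R_G} = 1.83 + 1.43 + 9.78 = 13.04 Ω.
By the voltage-divider rule, V = 21.0 × 13.04/50.59 = 5.413 V.

V ≈ 5.41 V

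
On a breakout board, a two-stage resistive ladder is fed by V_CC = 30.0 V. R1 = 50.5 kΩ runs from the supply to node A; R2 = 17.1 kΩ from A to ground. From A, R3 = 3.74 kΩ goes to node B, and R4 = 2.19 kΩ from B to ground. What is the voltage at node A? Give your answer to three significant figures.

V_A ≈ 2.41 V

The second stage (R3 + R4 = 5.930 kΩ) loads node A in parallel with R2.
Effective lower resistance at A: R2 ‖ 5.930 = 4.403 kΩ.
V_A = 30.0 × 4.403/(50.5 + 4.403) = 2.406 V.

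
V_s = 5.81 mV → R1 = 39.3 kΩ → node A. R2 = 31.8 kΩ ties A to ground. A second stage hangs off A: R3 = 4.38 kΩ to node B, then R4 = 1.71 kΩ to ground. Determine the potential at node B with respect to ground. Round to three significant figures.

V_B ≈ 0.188 mV

The second stage (R3 + R4 = 6.090 kΩ) loads node A in parallel with R2.
Effective lower resistance at A: R2 ‖ 6.090 = 5.111 kΩ.
First divider: V_A = V_s · 5.111/(39.3 + 5.111) = 0.6687 mV.
Then the unloaded second divider: V_B = V_A × R4/(R3+R4) = 0.6687 × 0.2808 = 0.1878 mV.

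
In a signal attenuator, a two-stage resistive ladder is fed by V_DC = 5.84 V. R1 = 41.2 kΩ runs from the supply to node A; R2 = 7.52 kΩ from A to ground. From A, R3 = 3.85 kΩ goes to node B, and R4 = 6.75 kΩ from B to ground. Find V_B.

V_B ≈ 0.359 V

The second stage (R3 + R4 = 10.60 kΩ) loads node A in parallel with R2.
R2 ‖ (R3+R4) = 4.399 kΩ.
First divider: V_A = V_DC · 4.399/(41.2 + 4.399) = 0.5634 V.
Stage 2 is unloaded, so V_B = V_A · R4/(R3+R4) = 0.5634 × 6.75/10.60 = 0.3588 V.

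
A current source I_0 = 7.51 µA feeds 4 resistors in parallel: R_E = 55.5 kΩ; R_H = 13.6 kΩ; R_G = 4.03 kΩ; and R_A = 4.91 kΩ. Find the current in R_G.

Conductances: ΣG = 1/55.5 + 1/13.6 + 1/4.03 + 1/4.91 = 0.5434 (1/kΩ).
By the current-divider rule, I = I_0 · G_k/ΣG = 7.51 × 0.4567 = 3.430 µA.

I ≈ 3.43 µA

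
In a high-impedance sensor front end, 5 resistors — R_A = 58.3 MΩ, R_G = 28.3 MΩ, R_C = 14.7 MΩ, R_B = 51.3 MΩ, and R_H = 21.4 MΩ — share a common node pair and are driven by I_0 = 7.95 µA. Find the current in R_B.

I ≈ 0.830 µA

ΣG = 1/58.3 + 1/28.3 + 1/14.7 + 1/51.3 + 1/21.4 = 0.1867.
By the current-divider rule, I = I_0 · G_k/ΣG = 7.95 × 0.1044 = 0.8299 µA.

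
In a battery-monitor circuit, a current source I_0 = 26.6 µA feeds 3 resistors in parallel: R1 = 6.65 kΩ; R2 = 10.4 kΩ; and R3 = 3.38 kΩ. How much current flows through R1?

Total conductance ΣG = 1/6.65 + 1/10.4 + 1/3.38 = 0.5424 (units of 1/kΩ).
R1 takes the fraction G_k/ΣG = 0.1504/0.5424 = 0.2772, so I = 26.6 × 0.2772 = 7.375 µA.

I ≈ 7.37 µA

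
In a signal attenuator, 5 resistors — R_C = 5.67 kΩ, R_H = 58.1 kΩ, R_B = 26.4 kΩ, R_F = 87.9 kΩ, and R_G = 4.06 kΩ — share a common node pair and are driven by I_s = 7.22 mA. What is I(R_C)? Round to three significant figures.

I ≈ 2.60 mA

Total conductance ΣG = 1/5.67 + 1/58.1 + 1/26.4 + 1/87.9 + 1/4.06 = 0.4891 (units of 1/kΩ).
Current divider: I(R_C) = I_s · G_k/ΣG = 7.22 × (0.1764/0.4891) = 7.22 × 0.3606 = 2.603 mA.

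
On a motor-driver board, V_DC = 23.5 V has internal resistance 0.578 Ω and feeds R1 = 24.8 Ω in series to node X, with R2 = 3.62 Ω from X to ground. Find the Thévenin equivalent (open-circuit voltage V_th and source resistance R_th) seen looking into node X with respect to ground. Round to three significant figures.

V_th ≈ 2.93 V, R_th ≈ 3.17 Ω

R1' = 0.578 + 24.8 = 25.38 Ω (source resistance + R1).
V_th is the unloaded tap voltage: V_DC · R2/(R1'+R2) = 23.5 × 0.1248 = 2.934 V.
With V_DC suppressed (replaced by a short), R_th = R1' ‖ R2 = (25.38 × 3.62)/(25.38 + 3.62) = 3.168 Ω.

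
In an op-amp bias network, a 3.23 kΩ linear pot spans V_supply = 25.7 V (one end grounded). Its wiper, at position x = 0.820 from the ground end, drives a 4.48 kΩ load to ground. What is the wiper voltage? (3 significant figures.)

V_out ≈ 19.0 V

Split the track: R_lower = x·R_p = 2.649 kΩ, R_upper = (1−x)·R_p = 0.5814 kΩ.
(x·R_p) ‖ R_L = 1.665 kΩ.
V_out = 25.7 × 1.665/(0.5814 + 1.665) = 19.05 V.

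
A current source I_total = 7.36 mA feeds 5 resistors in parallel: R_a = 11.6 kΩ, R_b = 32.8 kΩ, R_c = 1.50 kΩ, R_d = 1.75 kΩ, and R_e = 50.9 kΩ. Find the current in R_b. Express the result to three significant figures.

I ≈ 0.163 mA

Conductances: ΣG = 1/11.6 + 1/32.8 + 1/1.50 + 1/1.75 + 1/50.9 = 1.374 (1/kΩ).
By the current-divider rule, I = I_total · G_k/ΣG = 7.36 × 0.02218 = 0.1633 mA.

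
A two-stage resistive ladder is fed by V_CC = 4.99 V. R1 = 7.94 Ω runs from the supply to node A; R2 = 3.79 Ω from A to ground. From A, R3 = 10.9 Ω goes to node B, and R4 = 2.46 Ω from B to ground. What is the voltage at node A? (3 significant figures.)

The second stage (R3 + R4 = 13.36 Ω) loads node A in parallel with R2.
Effective lower resistance at A: R2 ‖ 13.36 = 2.952 Ω.
V_A = 4.99 × 2.952/(7.94 + 2.952) = 1.353 V.

V_A ≈ 1.35 V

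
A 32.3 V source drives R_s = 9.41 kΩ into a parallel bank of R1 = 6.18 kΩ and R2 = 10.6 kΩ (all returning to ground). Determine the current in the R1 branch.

I ≈ 1.53 mA

Combine the parallel branches: R_p = (1/6.18 + 1/10.6)⁻¹ = 3.904 kΩ.
Node voltage V_A = V_CC · R_p/(R_s + R_p) = 32.3 × 0.2932 = 9.471 V.
I(R1) = V_A / R1 = 9.471/6.18 = 1.533 mA.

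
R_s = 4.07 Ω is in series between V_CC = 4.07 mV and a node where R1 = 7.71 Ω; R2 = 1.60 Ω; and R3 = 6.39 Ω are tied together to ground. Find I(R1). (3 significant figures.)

Combine the parallel branches: R_p = (1/7.71 + 1/1.60 + 1/6.39)⁻¹ = 1.097 Ω.
Node voltage V_A = V_CC · R_p/(R_s + R_p) = 4.07 × 0.2124 = 0.8644 mV.
Branch current I = V_A/R1 = 0.8644/7.71 = 0.1121 mA.
(Equivalently: I_total = 0.7876 mA, then current-divider fraction G_k/ΣG = 0.1423.)

I ≈ 0.112 mA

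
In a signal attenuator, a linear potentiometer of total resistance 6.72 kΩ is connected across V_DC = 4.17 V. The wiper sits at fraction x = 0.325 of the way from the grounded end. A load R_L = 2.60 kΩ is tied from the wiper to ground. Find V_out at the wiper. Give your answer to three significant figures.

V_out ≈ 0.865 V

The pot divides into 4.536 kΩ above the wiper and 2.184 kΩ below.
Lower segment in parallel with the load: 2.184 ‖ 2.60 = 1.187 kΩ.
V_out = 4.17 × 1.187/(4.536 + 1.187) = 0.8649 V.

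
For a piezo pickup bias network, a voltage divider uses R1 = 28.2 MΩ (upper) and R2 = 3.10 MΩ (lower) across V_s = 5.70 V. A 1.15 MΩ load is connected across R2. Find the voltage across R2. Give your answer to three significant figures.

V_out ≈ 0.165 V

First combine the lower leg with the load: R2 ‖ R_L = 0.8388 MΩ.
Then V_out = V_s · R2'/(R1 + R2') = 5.70 × 0.8388/29.04 = 0.1647 V.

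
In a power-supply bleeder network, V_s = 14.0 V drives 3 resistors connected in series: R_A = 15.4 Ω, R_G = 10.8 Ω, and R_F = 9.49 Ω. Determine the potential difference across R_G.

V ≈ 4.24 V

Total series resistance ΣR = 15.4 + 10.8 + 9.49 = 35.69 Ω.
By the voltage-divider rule, V = 14.0 × 10.80/35.69 = 4.236 V.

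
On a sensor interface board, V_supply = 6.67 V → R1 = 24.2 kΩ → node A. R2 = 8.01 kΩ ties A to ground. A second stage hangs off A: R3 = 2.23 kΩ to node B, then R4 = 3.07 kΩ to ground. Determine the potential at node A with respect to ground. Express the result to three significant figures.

V_A ≈ 0.777 V

The second stage (R3 + R4 = 5.300 kΩ) loads node A in parallel with R2.
Effective lower resistance at A: R2 ‖ 5.300 = 3.190 kΩ.
V_A = 6.67 × 3.190/(24.2 + 3.190) = 0.7767 V.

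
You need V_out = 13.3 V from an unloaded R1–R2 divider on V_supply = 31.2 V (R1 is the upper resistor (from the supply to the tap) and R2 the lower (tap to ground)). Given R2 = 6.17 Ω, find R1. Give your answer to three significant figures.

R1 ≈ 8.30 Ω

V_out/V_supply = R2/(R1+R2) = 0.4263.
Rearranging, R1 = R2·(1−k)/k = 6.17 × 1.346 = 8.304 Ω.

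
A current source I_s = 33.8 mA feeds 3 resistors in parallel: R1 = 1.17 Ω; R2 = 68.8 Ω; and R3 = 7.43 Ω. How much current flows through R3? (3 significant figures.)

I ≈ 4.53 mA

Conductances: ΣG = 1/1.17 + 1/68.8 + 1/7.43 = 1.004 (1/Ω).
Current divider: I(R3) = I_s · G_k/ΣG = 33.8 × (0.1346/1.004) = 33.8 × 0.1341 = 4.532 mA.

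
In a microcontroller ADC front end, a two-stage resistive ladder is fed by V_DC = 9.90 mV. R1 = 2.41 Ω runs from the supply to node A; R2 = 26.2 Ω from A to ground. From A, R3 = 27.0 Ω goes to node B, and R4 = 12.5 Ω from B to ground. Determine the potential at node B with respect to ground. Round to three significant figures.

Looking into the second stage from A: R3 + R4 = 39.50 Ω appears in parallel with R2.
Effective lower resistance at A: R2 ‖ 39.50 = 15.75 Ω.
V_A = 9.90 × 15.75/(2.41 + 15.75) = 8.586 mV.
V_B = V_A × 0.3165 = 2.717 mV.

V_B ≈ 2.72 mV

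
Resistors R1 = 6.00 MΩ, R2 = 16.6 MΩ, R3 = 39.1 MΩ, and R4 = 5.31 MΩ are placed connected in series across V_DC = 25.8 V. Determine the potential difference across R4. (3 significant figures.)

V ≈ 2.04 V

Total series resistance ΣR = 6.00 + 16.6 + 39.1 + 5.31 = 67.01 MΩ.
By the voltage-divider rule, V = 25.8 × 5.310/67.01 = 2.044 V.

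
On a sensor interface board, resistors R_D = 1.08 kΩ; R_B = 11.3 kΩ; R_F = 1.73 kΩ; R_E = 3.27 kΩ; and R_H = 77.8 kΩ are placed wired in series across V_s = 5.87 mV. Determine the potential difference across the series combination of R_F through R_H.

Series total: ΣR = 1.08 + 11.3 + 1.73 + 3.27 + 77.8 = 95.18 kΩ.
R_{R_F..R_H} = 1.73 + 3.27 + 77.8 = 82.80 kΩ.
Voltage divider: V = V_s · (82.80 / 95.18) = 5.87 × 0.8699 = 5.106 mV.

V ≈ 5.11 mV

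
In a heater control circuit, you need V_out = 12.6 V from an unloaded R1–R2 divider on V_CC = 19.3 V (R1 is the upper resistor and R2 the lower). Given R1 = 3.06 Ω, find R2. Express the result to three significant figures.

R2 ≈ 5.75 Ω

Required fraction k = V_out/V_CC = 0.6528.
R2 = R1 · 0.6528/(1 − 0.6528) = 5.755 Ω.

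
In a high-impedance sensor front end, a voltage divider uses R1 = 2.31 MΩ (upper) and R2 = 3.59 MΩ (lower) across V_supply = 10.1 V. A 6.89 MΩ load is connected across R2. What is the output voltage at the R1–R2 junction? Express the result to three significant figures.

First combine the lower leg with the load: R2 ‖ R_L = 2.360 MΩ.
Now apply the divider: V_out = 10.1 × 0.5054 = 5.104 V.

V_out ≈ 5.10 V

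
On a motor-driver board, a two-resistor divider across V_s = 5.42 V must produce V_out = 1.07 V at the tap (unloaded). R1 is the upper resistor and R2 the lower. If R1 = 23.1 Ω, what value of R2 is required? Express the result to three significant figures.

R2 ≈ 5.68 Ω

V_out/V_s = R2/(R1+R2) = 0.1974.
R2 = R1 · 0.1974/(1 − 0.1974) = 5.682 Ω.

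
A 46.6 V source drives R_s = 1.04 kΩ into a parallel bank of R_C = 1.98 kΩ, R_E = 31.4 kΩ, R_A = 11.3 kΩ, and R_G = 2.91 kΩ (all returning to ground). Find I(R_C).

Combine the parallel branches: R_p = (1/1.98 + 1/31.4 + 1/11.3 + 1/2.91)⁻¹ = 1.032 kΩ.
V_A by voltage divider: V_A = 46.6 × 1.032/(1.04 + 1.032) = 23.21 V.
I(R_C) = V_A / R_C = 23.21/1.98 = 11.72 mA.
(Check via current divider: I_total = 22.49 mA; share G_k/ΣG = 0.5212 → same result.)

I ≈ 11.7 mA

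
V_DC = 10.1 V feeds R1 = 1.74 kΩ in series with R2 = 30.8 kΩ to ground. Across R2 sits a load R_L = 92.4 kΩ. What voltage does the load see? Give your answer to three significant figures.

V_out ≈ 9.39 V

R2 ‖ R_L = (30.8 × 92.4)/(30.8 + 92.4) = 23.10 kΩ.
Then V_out = V_DC · R2'/(R1 + R2') = 10.1 × 23.10/24.84 = 9.393 V.
(Unloaded it would be 9.56 V; the load pulls it down.)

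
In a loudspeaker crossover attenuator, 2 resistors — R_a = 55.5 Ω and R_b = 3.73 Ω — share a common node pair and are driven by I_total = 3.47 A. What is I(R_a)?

For two parallel branches, I_k = I_total · (other R)/(sum of R).
I(R_a) = 3.47 × 3.73/(55.5 + 3.73) = 3.47 × 0.06297 = 0.2185 A.

I ≈ 0.219 A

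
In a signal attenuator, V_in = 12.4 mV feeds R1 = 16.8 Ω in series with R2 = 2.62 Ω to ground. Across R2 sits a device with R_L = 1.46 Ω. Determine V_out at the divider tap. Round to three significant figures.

V_out ≈ 0.655 mV

The load sits in parallel with R2, giving an effective lower resistance R2' = R2·R_L/(R2+R_L) = 0.9375 Ω.
Then V_out = V_in · R2'/(R1 + R2') = 12.4 × 0.9375/17.74 = 0.6554 mV.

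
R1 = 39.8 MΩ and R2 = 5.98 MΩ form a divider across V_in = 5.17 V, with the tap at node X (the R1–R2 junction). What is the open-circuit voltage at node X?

Open-circuit (no load on X): V_th = V_in · R2/(R1 + R2) = 5.17 × 5.98/(39.80 + 5.98) = 0.6753 V.

V_th ≈ 0.675 V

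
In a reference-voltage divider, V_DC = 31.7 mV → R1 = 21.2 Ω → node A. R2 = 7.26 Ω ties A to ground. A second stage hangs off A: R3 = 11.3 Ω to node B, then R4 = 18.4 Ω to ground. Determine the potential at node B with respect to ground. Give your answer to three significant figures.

V_B ≈ 4.24 mV

The second stage (R3 + R4 = 29.70 Ω) loads node A in parallel with R2.
Effective lower resistance at A: R2 ‖ 29.70 = 5.834 Ω.
First divider: V_A = V_DC · 5.834/(21.2 + 5.834) = 6.841 mV.
Then the unloaded second divider: V_B = V_A × R4/(R3+R4) = 6.841 × 0.6195 = 4.238 mV.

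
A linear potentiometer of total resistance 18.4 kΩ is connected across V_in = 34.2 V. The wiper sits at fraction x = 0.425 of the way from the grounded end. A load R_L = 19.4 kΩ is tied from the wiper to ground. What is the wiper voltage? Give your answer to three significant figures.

The pot divides into 10.58 kΩ above the wiper and 7.820 kΩ below.
(x·R_p) ‖ R_L = 5.573 kΩ.
Loaded-divider output: V_out = 34.2 × 0.3450 = 11.80 V.

V_out ≈ 11.8 V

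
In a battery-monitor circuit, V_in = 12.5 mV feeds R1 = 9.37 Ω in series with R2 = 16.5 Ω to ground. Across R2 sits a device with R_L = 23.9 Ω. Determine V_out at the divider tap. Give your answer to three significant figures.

V_out ≈ 6.38 mV

First combine the lower leg with the load: R2 ‖ R_L = 9.761 Ω.
Now apply the divider: V_out = 12.5 × 0.5102 = 6.378 mV.
(Unloaded it would be 7.97 mV; the load pulls it down.)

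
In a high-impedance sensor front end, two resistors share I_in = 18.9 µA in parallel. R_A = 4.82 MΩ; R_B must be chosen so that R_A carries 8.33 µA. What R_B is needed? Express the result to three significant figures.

The fraction through R_A equals R_B/(R_A+R_B).
8.33/18.9 = R_B/(R_A + R_B) → R_B = R_A · (0.4407)/(1 − 0.4407) = 4.82 × 0.7881 = 3.799 MΩ.

R_B ≈ 3.80 MΩ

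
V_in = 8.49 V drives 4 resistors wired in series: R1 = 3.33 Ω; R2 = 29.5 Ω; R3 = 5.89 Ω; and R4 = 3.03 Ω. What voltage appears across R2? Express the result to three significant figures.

V ≈ 6.00 V

ΣR = 3.33 + 29.5 + 5.89 + 3.03 = 41.75 Ω.
V = V_in · R/ΣR = 8.49 × 0.7066 = 5.999 V.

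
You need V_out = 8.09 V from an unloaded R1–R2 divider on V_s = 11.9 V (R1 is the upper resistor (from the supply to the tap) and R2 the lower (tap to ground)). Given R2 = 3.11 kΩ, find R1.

R1 ≈ 1.46 kΩ

V_out/V_s = R2/(R1+R2) = 0.6798.
So R1 = R2 · (V_s/V_out − 1) = 3.11 × (11.9/8.09 − 1) = 3.11 × 0.4710 = 1.465 kΩ.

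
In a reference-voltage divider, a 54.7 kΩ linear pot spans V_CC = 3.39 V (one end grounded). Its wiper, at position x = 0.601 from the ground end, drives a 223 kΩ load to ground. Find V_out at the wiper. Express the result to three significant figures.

V_out ≈ 1.92 V

Lower segment x·R_p = 32.87 kΩ; upper segment (1−x)·R_p = 21.83 kΩ.
R_L loads the lower segment: effective lower R = 28.65 kΩ.
V_out = 3.39 × 28.65/(21.83 + 28.65) = 1.924 V.
(Unloaded: V_out = x·V_CC = 2.04 V.)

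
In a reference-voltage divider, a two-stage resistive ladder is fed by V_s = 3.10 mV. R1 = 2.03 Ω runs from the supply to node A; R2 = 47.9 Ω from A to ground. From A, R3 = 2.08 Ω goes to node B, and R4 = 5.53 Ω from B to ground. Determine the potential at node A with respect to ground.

V_A ≈ 2.37 mV

Looking into the second stage from A: R3 + R4 = 7.610 Ω appears in parallel with R2.
R2 ‖ (R3+R4) = 6.567 Ω.
First divider: V_A = V_s · 6.567/(2.03 + 6.567) = 2.368 mV.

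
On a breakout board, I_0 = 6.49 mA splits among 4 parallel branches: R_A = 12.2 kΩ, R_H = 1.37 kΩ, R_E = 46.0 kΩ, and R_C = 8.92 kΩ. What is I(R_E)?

I ≈ 0.149 mA

Total conductance ΣG = 1/12.2 + 1/1.37 + 1/46.0 + 1/8.92 = 0.9457 (units of 1/kΩ).
R_E takes the fraction G_k/ΣG = 0.02174/0.9457 = 0.02299, so I = 6.49 × 0.02299 = 0.1492 mA.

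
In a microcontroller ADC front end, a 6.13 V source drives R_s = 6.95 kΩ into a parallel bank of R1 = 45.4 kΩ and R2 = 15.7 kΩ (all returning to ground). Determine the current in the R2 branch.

I ≈ 0.245 mA

Equivalent of the parallel group: R_p = 11.67 kΩ.
Node voltage V_A = V_s · R_p/(R_s + R_p) = 6.13 × 0.6267 = 3.841 V.
Branch current I = V_A/R2 = 3.841/15.7 = 0.2447 mA.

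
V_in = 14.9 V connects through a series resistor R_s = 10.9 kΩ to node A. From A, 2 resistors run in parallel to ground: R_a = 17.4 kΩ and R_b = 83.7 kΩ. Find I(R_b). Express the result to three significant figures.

I ≈ 0.101 mA

Equivalent of the parallel group: R_p = 14.41 kΩ.
V_A by voltage divider: V_A = 14.9 × 14.41/(10.9 + 14.41) = 8.482 V.
I(R_b) = V_A / R_b = 8.482/83.7 = 0.1013 mA.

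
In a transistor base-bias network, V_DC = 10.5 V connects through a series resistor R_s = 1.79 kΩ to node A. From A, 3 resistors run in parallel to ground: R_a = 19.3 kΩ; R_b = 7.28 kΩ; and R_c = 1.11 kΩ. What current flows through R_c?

I ≈ 3.21 mA

Parallel bank: R_p = 1/(1/19.3 + 1/7.28 + 1/1.11) = 0.9174 kΩ.
V_A = 10.5 × 0.9174/2.707 = 3.558 V.
Branch current I = V_A/R_c = 3.558/1.11 = 3.205 mA.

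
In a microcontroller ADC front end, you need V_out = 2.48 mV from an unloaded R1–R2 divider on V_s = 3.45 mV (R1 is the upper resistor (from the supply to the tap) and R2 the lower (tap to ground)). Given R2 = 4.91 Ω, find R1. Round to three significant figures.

The divider ratio is R2/(R1+R2) = 2.48/3.45 = 0.7188.
So R1 = R2 · (V_s/V_out − 1) = 4.91 × (3.45/2.48 − 1) = 4.91 × 0.3911 = 1.920 Ω.

R1 ≈ 1.92 Ω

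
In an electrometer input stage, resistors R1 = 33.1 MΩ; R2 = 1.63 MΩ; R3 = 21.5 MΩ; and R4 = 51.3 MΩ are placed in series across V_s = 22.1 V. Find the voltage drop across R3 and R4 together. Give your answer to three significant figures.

V ≈ 15.0 V

ΣR = 33.1 + 1.63 + 21.5 + 51.3 = 107.5 MΩ.
R_{R3..R4} = 21.5 + 51.3 = 72.80 MΩ.
V = V_s · R/ΣR = 22.1 × 0.6770 = 14.96 V.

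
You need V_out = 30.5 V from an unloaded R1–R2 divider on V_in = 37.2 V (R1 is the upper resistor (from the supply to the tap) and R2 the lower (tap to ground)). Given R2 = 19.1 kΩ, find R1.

V_out/V_in = R2/(R1+R2) = 0.8199.
Rearranging, R1 = R2·(1−k)/k = 19.1 × 0.2197 = 4.196 kΩ.

R1 ≈ 4.20 kΩ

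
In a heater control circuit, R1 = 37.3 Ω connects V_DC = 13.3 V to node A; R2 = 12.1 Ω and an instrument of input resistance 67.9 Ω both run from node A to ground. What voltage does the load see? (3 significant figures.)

V_out ≈ 2.87 V

First combine the lower leg with the load: R2 ‖ R_L = 10.27 Ω.
Then V_out = V_DC · R2'/(R1 + R2') = 13.3 × 10.27/47.57 = 2.871 V.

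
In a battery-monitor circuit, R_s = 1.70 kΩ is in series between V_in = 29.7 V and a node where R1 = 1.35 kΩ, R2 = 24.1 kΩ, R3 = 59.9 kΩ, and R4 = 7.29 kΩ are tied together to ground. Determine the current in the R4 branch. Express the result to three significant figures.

I ≈ 1.57 mA

Equivalent of the parallel group: R_p = 1.068 kΩ.
V_A = 29.7 × 1.068/2.768 = 11.46 V.
I(R4) = V_A / R4 = 11.46/7.29 = 1.572 mA.
(Equivalently: I_total = 10.73 mA, then current-divider fraction G_k/ΣG = 0.1465.)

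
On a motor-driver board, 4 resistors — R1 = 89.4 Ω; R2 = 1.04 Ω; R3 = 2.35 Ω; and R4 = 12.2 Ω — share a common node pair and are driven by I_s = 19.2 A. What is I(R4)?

I ≈ 1.06 A

ΣG = 1/89.4 + 1/1.04 + 1/2.35 + 1/12.2 = 1.480.
Current divider: I(R4) = I_s · G_k/ΣG = 19.2 × (0.08197/1.480) = 19.2 × 0.05537 = 1.063 A.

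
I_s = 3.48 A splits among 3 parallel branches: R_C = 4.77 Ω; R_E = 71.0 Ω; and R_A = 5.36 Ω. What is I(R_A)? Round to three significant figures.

I ≈ 1.58 A

ΣG = 1/4.77 + 1/71.0 + 1/5.36 = 0.4103.
R_A takes the fraction G_k/ΣG = 0.1866/0.4103 = 0.4547, so I = 3.48 × 0.4547 = 1.582 A.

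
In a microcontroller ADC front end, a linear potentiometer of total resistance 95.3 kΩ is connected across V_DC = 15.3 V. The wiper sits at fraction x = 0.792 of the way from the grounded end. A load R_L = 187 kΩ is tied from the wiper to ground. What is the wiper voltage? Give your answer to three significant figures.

V_out ≈ 11.2 V

The pot divides into 19.82 kΩ above the wiper and 75.48 kΩ below.
(x·R_p) ‖ R_L = 53.77 kΩ.
Loaded-divider output: V_out = 15.3 × 0.7307 = 11.18 V.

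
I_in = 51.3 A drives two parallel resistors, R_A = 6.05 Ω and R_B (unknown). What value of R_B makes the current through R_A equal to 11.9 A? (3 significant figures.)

R_B ≈ 1.83 Ω

The fraction through R_A equals R_B/(R_A+R_B).
With f = 0.2320, R_B = R_A · f/(1−f) = 6.05 × 0.3020 = 1.827 Ω.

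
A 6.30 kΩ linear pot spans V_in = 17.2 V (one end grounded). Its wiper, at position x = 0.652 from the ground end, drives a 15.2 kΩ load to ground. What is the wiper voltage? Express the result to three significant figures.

V_out ≈ 10.3 V

Split the track: R_lower = x·R_p = 4.108 kΩ, R_upper = (1−x)·R_p = 2.192 kΩ.
R_L loads the lower segment: effective lower R = 3.234 kΩ.
V_out = 17.2 × 3.234/(2.192 + 3.234) = 10.25 V.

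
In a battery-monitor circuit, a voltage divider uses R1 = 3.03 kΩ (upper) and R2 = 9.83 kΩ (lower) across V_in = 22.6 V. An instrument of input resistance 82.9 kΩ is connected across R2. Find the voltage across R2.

R2 ‖ R_L = (9.83 × 82.9)/(9.83 + 82.9) = 8.788 kΩ.
Then V_out = V_in · R2'/(R1 + R2') = 22.6 × 8.788/11.82 = 16.81 V.

V_out ≈ 16.8 V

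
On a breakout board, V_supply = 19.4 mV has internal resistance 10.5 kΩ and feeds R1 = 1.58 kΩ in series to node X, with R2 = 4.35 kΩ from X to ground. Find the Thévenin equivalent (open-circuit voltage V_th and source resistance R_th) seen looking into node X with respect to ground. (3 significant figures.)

V_th ≈ 5.14 mV, R_th ≈ 3.20 kΩ

R1' = 10.5 + 1.58 = 12.08 kΩ (source resistance + R1).
V_th is the unloaded tap voltage: V_supply · R2/(R1'+R2) = 19.4 × 0.2648 = 5.136 mV.
Looking into X with the source shorted: R_th = R1'·R2/(R1'+R2) = 12.08 × 4.35/16.43 = 3.198 kΩ.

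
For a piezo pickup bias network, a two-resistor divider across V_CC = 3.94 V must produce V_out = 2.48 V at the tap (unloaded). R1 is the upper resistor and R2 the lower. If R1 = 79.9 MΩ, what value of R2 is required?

Required fraction k = V_out/V_CC = 0.6294.
So R2 = R1 · V_out/(V_CC − V_out) = 79.9 × 2.48/(3.94 − 2.48) = 79.9 × 1.699 = 135.7 MΩ.

R2 ≈ 136 MΩ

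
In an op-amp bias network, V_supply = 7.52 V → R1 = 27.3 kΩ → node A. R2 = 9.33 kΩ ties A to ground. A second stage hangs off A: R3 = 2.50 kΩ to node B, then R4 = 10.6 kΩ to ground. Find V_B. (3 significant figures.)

The second stage (R3 + R4 = 13.10 kΩ) loads node A in parallel with R2.
R2 ‖ (R3+R4) = 5.449 kΩ.
First divider: V_A = V_supply · 5.449/(27.3 + 5.449) = 1.251 V.
V_B = V_A × 0.8092 = 1.012 V.

V_B ≈ 1.01 V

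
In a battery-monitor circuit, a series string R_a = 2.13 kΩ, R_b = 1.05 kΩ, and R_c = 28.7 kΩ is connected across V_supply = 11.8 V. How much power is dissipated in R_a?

P ≈ 0.292 mW

Series current I = V_supply/ΣR = 11.8/31.88 = 0.3701 mA.
P(R_a) = I²·R_a = (0.3701)² × 2.13 = 0.2918 mW.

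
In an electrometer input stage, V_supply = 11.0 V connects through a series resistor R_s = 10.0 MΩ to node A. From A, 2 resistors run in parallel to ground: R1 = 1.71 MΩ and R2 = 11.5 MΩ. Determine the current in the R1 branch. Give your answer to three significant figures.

I ≈ 0.834 µA

Equivalent of the parallel group: R_p = 1.489 MΩ.
V_A by voltage divider: V_A = 11.0 × 1.489/(10.0 + 1.489) = 1.425 V.
I(R1) = V_A / R1 = 1.425/1.71 = 0.8335 µA.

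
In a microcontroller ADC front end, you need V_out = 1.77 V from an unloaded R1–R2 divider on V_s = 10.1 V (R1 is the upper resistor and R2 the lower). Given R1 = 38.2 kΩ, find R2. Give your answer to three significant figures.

R2 ≈ 8.12 kΩ

Required fraction k = V_out/V_s = 0.1752.
So R2 = R1 · V_out/(V_s − V_out) = 38.2 × 1.77/(10.1 − 1.77) = 38.2 × 0.2125 = 8.117 kΩ.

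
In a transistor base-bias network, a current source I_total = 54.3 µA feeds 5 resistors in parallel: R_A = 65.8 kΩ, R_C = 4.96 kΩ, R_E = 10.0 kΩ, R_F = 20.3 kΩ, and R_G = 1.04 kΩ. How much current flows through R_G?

I ≈ 39.3 µA

Total conductance ΣG = 1/65.8 + 1/4.96 + 1/10.0 + 1/20.3 + 1/1.04 = 1.328 (units of 1/kΩ).
Current divider: I(R_G) = I_total · G_k/ΣG = 54.3 × (0.9615/1.328) = 54.3 × 0.7243 = 39.33 µA.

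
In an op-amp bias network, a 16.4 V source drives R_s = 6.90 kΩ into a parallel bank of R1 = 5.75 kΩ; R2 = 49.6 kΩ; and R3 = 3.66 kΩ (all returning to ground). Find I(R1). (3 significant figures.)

I ≈ 0.675 mA

Parallel bank: R_p = 1/(1/5.75 + 1/49.6 + 1/3.66) = 2.140 kΩ.
V_A by voltage divider: V_A = 16.4 × 2.140/(6.90 + 2.140) = 3.882 V.
Branch current I = V_A/R1 = 3.882/5.75 = 0.6752 mA.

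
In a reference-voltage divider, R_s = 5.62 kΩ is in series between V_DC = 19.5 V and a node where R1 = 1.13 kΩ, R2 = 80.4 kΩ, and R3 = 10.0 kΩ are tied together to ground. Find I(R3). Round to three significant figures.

I ≈ 0.295 mA

Combine the parallel branches: R_p = (1/1.13 + 1/80.4 + 1/10.0)⁻¹ = 1.003 kΩ.
Node voltage V_A = V_DC · R_p/(R_s + R_p) = 19.5 × 0.1514 = 2.952 V.
Branch current I = V_A/R3 = 2.952/10.0 = 0.2952 mA.
(Equivalently: I_total = 2.944 mA, then current-divider fraction G_k/ΣG = 0.1003.)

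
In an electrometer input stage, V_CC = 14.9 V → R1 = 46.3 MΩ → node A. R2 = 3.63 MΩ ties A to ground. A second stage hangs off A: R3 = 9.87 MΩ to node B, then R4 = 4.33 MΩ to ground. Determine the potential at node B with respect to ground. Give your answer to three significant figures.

V_B ≈ 0.267 V

The second stage (R3 + R4 = 14.20 MΩ) loads node A in parallel with R2.
R2 ‖ (R3+R4) = 2.891 MΩ.
So V_A = 14.9 × 0.05877 = 0.8757 V.
Then the unloaded second divider: V_B = V_A × R4/(R3+R4) = 0.8757 × 0.3049 = 0.2670 V.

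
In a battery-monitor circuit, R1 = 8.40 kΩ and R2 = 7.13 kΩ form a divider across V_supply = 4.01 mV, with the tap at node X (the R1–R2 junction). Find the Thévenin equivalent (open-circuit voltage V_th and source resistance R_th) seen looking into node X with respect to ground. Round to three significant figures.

With X open, the divider is unloaded: V_th = 4.01 × 7.13/15.53 = 1.841 mV.
With V_supply suppressed (replaced by a short), R_th = R1 ‖ R2 = (8.400 × 7.13)/(8.400 + 7.13) = 3.857 kΩ.

V_th ≈ 1.84 mV, R_th ≈ 3.86 kΩ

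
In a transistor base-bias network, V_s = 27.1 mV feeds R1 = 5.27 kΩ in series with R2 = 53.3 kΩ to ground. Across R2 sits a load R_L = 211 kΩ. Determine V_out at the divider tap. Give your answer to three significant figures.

V_out ≈ 24.1 mV

First combine the lower leg with the load: R2 ‖ R_L = 42.55 kΩ.
Now apply the divider: V_out = 27.1 × 0.8898 = 24.11 mV.
(Unloaded it would be 24.7 mV; the load pulls it down.)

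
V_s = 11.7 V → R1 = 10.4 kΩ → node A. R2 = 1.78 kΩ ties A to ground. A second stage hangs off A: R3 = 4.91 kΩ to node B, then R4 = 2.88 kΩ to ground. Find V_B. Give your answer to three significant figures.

Looking into the second stage from A: R3 + R4 = 7.790 kΩ appears in parallel with R2.
Effective lower resistance at A: R2 ‖ 7.790 = 1.449 kΩ.
First divider: V_A = V_s · 1.449/(10.4 + 1.449) = 1.431 V.
Then the unloaded second divider: V_B = V_A × R4/(R3+R4) = 1.431 × 0.3697 = 0.5289 V.

V_B ≈ 0.529 V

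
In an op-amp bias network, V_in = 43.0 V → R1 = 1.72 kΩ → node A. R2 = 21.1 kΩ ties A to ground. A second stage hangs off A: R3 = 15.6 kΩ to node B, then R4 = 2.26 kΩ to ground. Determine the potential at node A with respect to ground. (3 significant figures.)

V_A ≈ 36.5 V

The second stage (R3 + R4 = 17.86 kΩ) loads node A in parallel with R2.
Effective lower resistance at A: R2 ‖ 17.86 = 9.673 kΩ.
So V_A = 43.0 × 0.8490 = 36.51 V.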